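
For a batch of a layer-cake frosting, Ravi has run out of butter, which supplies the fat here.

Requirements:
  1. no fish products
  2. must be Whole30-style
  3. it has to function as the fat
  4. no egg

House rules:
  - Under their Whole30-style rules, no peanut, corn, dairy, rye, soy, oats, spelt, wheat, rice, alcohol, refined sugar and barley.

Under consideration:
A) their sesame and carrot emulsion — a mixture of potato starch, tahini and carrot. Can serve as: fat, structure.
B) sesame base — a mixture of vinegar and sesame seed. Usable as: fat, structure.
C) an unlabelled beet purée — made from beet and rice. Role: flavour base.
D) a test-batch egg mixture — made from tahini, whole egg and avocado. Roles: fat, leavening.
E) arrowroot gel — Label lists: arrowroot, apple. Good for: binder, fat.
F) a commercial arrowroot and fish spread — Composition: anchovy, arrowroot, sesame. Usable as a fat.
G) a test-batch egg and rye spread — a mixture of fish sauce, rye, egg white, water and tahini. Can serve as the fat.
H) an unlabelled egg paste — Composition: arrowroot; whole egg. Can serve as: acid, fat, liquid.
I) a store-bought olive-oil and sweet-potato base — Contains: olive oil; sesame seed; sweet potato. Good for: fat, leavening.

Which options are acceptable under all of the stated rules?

A, B, E, I

A: only tahini, carrot, and potato starch; none excluded — OK
B: every rule checks out — keep
C: not usable as a fat; has rice, so not Whole30-style — out
D: has whole egg, so not egg-free — reject
E: works as a fat, no egg, no fish — valid
F: has anchovy, so not fish-free — reject
G: has rye, so not Whole30-style; has egg white, so not egg-free (and 1 more) — no
H: has whole egg, so not egg-free — no
I: nothing on the exclusion list — keep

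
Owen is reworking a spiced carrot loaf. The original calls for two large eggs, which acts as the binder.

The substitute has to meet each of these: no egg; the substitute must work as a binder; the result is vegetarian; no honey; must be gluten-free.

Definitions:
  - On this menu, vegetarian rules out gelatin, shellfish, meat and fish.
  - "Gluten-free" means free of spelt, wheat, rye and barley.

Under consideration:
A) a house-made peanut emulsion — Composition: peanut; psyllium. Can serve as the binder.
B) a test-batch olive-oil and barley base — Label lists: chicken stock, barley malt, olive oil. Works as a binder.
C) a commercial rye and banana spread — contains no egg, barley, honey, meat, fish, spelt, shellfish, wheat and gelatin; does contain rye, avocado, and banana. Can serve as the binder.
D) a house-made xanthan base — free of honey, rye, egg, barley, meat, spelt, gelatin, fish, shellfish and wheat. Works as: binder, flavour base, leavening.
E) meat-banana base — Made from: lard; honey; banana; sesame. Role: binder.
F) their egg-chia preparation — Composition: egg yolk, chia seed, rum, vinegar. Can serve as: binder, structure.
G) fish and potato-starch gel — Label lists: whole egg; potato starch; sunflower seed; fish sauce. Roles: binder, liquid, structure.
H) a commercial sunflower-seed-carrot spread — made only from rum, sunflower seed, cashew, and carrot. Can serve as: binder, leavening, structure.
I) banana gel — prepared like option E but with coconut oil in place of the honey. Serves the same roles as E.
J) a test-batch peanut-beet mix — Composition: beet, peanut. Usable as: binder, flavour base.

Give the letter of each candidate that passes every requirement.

A, D, H, J

A: nothing on the exclusion list — keep
B: has chicken stock, so not vegetarian; has barley malt, so not gluten-free — out
C: has rye, so not gluten-free — reject
D: vegetarian, gluten-free — OK
E: has lard, so not vegetarian; has honey, so not honey-free — out
F: has egg yolk, so not egg-free — out
G: has fish sauce, so not vegetarian; has whole egg, so not egg-free — reject
H: all constraints satisfied — valid
I: has lard, so not vegetarian — no
J: nothing on the exclusion list — valid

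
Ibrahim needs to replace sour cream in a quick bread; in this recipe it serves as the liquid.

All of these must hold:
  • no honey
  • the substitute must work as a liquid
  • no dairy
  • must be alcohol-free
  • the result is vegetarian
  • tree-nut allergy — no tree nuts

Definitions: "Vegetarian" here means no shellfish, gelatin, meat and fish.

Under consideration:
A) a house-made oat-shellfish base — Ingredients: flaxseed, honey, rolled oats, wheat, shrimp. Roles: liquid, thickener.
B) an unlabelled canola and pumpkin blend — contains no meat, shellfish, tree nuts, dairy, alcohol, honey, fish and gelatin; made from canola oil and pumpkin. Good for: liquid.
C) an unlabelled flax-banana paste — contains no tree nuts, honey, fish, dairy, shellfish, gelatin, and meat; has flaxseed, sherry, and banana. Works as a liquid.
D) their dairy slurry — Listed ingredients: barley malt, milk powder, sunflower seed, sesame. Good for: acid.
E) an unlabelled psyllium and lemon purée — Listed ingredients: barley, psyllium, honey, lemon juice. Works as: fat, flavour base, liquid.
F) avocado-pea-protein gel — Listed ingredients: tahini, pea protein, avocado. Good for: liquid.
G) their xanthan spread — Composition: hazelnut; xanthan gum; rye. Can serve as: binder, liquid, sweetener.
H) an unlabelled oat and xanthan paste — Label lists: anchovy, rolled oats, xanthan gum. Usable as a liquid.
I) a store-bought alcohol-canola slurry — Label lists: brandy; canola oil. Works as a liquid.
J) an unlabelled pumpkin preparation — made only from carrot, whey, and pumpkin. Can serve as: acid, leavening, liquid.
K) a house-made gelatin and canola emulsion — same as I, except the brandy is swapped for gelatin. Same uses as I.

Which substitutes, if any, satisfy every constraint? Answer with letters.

A: has shrimp, so not vegetarian; has honey, so not honey-free — reject
B: works as a liquid, no alcohol, no honey — keep
C: has sherry, so not alcohol-free — reject
D: not usable as a liquid; has milk powder, so not dairy-free — no
E: has honey, so not honey-free — no
F: only tahini, pea protein and avocado; none excluded — valid
G: has hazelnut, so not tree-nut-free — no
H: has anchovy, so not vegetarian — no
I: has brandy, so not alcohol-free — reject
J: has whey, so not dairy-free — reject
K: has gelatin, so not vegetarian — out

B, F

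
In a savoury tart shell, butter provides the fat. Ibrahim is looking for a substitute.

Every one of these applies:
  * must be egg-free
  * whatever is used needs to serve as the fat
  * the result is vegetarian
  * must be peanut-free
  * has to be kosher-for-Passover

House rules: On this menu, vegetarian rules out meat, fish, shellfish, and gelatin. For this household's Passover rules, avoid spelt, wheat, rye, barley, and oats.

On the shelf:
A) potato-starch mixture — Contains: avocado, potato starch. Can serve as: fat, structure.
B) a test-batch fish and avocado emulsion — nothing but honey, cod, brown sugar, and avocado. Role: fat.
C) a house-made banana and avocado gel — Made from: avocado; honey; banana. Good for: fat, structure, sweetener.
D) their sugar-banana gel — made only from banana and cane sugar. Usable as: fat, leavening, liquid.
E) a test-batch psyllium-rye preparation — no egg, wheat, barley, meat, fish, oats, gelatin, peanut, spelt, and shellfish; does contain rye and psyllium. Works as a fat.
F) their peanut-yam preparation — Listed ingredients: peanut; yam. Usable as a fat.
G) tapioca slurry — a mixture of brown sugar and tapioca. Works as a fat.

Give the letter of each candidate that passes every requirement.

A: works as a fat, vegetarian, kosher-for-Passover — OK
B: has cod, so not vegetarian — out
C: every rule checks out — keep
D: works as a fat, no egg, vegetarian — keep
E: has rye, so not kosher-for-Passover — reject
F: has peanut, so not peanut-free — reject
G: works as a fat, vegetarian, no egg — valid

A, C, D, G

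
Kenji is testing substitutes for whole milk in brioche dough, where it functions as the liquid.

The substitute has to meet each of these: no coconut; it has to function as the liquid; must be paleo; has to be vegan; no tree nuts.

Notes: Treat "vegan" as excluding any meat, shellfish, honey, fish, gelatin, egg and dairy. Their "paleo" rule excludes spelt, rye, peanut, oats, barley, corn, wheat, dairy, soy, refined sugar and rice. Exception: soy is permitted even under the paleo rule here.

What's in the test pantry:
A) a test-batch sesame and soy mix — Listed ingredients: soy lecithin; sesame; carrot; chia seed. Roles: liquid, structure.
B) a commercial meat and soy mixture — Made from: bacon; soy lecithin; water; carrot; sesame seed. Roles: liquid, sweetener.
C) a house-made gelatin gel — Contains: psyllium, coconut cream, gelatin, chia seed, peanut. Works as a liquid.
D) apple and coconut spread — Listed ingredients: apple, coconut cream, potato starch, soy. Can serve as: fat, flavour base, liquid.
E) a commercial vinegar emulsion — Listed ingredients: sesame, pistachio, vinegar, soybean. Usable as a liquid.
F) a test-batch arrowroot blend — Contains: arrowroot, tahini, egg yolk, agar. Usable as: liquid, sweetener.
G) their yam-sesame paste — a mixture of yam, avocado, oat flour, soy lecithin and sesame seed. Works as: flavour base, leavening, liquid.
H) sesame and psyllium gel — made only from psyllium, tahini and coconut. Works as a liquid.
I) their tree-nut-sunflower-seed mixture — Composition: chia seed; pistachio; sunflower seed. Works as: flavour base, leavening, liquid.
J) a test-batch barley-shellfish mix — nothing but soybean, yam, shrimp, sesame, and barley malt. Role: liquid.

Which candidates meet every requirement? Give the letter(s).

A

A: soy is permitted under the paleo carve-out; nothing else excluded — keep
B: has bacon, so not vegan — reject
C: has gelatin, so not vegan; has peanut, so not paleo (and 1 more) — no
D: has coconut cream, so not coconut-free — out
E: has pistachio, so not tree-nut-free — out
F: has egg yolk, so not vegan — reject
G: has oat flour, so not paleo — no
H: has coconut, so not coconut-free — no
I: has pistachio, so not tree-nut-free — no
J: has shrimp, so not vegan; has barley malt, so not paleo — no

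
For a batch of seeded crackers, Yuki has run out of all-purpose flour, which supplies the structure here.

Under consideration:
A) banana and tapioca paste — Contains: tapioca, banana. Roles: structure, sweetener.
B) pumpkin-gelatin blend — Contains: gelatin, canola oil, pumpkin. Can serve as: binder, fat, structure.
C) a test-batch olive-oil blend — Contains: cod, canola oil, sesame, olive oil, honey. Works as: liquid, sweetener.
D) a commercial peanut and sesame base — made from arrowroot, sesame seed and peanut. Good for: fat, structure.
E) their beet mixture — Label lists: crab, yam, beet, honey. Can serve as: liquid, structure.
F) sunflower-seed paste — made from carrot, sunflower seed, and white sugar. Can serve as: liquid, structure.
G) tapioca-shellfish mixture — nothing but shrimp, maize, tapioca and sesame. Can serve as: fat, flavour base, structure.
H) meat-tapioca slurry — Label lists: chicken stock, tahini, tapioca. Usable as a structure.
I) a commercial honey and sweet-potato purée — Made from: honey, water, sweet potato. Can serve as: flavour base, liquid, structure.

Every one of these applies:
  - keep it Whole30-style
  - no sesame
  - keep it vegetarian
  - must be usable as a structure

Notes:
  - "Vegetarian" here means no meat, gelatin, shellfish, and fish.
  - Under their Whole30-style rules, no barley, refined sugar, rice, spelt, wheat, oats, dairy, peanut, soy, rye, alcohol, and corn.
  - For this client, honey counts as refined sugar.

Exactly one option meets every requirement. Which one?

A

A: vegetarian, no sesame — OK
B: has gelatin, so not vegetarian — reject
C: not usable as a structure; has cod, so not vegetarian (and 2 more) — no
D: has peanut, so not Whole30-style; has sesame seed, so not sesame-free — no
E: has crab, so not vegetarian; has honey, so not Whole30-style — out
F: has white sugar, so not Whole30-style — no
G: has shrimp, so not vegetarian; has maize, so not Whole30-style (and 1 more) — no
H: has chicken stock, so not vegetarian; has tahini, so not sesame-free — out
I: has honey, so not Whole30-style — reject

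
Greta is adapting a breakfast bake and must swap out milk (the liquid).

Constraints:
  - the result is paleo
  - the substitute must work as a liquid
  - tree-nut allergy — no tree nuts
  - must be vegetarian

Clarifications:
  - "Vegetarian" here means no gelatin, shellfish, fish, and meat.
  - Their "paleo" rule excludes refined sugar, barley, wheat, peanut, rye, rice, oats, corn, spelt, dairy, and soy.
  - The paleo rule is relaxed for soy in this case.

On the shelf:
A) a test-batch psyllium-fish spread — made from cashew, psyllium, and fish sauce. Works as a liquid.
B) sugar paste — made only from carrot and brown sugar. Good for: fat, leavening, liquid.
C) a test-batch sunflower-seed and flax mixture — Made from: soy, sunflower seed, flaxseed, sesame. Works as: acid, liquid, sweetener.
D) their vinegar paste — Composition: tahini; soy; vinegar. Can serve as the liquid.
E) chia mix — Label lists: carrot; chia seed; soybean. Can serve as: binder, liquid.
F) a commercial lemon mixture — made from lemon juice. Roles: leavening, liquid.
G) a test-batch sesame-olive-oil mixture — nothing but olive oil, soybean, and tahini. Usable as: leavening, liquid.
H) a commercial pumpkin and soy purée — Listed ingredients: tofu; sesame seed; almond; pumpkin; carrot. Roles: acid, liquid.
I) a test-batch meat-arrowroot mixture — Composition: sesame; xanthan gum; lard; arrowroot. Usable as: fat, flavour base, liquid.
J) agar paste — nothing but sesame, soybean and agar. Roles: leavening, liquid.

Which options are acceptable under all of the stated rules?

C, D, E, F, G, J

A: has fish sauce, so not vegetarian; has cashew, so not tree-nut-free — reject
B: has brown sugar, so not paleo — out
C: soy is permitted under the paleo carve-out; nothing else excluded — valid
D: soy is permitted under the paleo carve-out; nothing else excluded — OK
E: soy is permitted under the paleo carve-out; nothing else excluded — valid
F: no tree nuts, paleo — OK
G: soy is permitted under the paleo carve-out; nothing else excluded — keep
H: has almond, so not tree-nut-free — no
I: has lard, so not vegetarian — out
J: soy is permitted under the paleo carve-out; nothing else excluded — OK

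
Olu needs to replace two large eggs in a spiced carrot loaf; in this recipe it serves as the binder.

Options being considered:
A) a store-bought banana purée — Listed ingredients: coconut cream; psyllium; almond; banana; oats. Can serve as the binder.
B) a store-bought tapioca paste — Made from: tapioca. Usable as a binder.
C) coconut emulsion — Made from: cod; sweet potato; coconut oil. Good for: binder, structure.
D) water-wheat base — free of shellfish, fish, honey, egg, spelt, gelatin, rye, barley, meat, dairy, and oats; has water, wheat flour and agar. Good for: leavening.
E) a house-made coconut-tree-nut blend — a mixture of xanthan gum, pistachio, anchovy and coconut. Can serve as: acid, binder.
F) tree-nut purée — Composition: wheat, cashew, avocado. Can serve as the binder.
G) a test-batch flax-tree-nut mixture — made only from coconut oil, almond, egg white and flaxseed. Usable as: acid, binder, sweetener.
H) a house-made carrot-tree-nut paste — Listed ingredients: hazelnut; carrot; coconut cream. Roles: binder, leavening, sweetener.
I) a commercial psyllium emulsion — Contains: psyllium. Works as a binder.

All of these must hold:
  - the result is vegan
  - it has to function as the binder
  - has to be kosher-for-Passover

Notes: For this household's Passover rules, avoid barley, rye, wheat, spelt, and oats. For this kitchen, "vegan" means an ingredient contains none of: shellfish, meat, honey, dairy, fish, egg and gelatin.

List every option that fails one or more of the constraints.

A, C, D, E, F, G

A: has oats, so not kosher-for-Passover — out
B: only tapioca; none excluded — keep
C: has cod, so not vegan — out
D: not usable as a binder; has wheat flour, so not kosher-for-Passover — out
E: has anchovy, so not vegan — reject
F: has wheat, so not kosher-for-Passover — reject
G: has egg white, so not vegan — reject
H: only coconut cream, hazelnut and carrot; none excluded — keep
I: only psyllium; none excluded — keep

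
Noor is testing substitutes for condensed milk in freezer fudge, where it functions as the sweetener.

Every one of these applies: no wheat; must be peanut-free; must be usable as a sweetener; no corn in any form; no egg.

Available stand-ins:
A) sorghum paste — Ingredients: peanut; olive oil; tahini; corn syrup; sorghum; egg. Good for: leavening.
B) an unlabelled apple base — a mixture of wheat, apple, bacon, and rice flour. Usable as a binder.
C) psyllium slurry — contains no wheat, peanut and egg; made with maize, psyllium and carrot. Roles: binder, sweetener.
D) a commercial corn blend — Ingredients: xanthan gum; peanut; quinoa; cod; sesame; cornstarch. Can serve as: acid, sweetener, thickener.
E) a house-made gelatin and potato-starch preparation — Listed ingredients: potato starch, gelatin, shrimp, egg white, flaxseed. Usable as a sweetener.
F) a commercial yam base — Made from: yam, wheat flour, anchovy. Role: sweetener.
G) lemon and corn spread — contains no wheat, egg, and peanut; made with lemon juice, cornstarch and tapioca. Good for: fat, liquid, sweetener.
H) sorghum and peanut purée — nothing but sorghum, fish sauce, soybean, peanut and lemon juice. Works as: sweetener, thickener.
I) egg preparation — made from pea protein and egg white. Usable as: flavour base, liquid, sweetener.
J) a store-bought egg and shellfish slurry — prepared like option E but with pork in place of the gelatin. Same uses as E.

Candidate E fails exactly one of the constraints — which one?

usable as a sweetener: satisfied
egg-free: has egg white — fails
wheat-free: satisfied
corn-free: satisfied
peanut-free: satisfied

egg-free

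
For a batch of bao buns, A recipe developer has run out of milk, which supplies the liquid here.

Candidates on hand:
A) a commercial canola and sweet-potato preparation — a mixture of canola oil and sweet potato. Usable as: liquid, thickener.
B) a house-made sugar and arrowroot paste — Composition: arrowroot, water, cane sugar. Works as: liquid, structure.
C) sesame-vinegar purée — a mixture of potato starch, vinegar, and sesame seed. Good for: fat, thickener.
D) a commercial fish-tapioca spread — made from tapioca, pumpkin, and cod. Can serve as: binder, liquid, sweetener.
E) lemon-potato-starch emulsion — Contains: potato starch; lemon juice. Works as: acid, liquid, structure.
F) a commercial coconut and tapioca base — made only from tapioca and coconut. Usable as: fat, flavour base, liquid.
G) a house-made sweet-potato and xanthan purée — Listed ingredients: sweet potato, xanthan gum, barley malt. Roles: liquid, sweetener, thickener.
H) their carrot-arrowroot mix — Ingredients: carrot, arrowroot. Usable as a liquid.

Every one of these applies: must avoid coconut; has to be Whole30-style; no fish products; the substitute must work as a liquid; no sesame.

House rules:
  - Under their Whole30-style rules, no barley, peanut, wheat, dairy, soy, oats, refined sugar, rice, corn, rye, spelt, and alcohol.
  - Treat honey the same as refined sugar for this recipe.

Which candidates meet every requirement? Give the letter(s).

A, E, H

A: works as a liquid, no sesame, Whole30-style — valid
B: has cane sugar, so not Whole30-style — no
C: not usable as a liquid; has sesame seed, so not sesame-free — no
D: has cod, so not fish-free — no
E: works as a liquid, no fish, Whole30-style — keep
F: has coconut, so not coconut-free — reject
G: has barley malt, so not Whole30-style — no
H: no sesame, no coconut — valid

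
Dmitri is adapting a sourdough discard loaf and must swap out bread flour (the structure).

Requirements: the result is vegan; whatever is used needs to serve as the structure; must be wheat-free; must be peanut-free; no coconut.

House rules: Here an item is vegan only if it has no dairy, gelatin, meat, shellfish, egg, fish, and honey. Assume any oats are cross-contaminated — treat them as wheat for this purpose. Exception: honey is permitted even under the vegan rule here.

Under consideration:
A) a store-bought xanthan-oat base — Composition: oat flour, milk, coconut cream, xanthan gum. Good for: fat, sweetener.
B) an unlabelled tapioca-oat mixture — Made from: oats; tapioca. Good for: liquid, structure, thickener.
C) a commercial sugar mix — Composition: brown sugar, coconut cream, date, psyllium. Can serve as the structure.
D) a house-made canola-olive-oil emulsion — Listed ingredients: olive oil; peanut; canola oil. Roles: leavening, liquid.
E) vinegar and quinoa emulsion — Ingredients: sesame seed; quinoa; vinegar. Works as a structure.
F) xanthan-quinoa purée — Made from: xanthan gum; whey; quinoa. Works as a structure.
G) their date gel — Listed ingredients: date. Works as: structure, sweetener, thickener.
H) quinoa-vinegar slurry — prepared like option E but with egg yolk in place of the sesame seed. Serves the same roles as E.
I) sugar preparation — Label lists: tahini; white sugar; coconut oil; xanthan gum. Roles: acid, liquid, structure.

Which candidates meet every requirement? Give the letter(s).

A: not usable as a structure; has milk, so not vegan (and 2 more) — out
B: has oats, so not wheat-free — reject
C: has coconut cream, so not coconut-free — reject
D: not usable as a structure; has peanut, so not peanut-free — no
E: works as a structure, vegan, no coconut — valid
F: has whey, so not vegan — reject
G: every rule checks out — OK
H: has egg yolk, so not vegan — no
I: has coconut oil, so not coconut-free — out

E, G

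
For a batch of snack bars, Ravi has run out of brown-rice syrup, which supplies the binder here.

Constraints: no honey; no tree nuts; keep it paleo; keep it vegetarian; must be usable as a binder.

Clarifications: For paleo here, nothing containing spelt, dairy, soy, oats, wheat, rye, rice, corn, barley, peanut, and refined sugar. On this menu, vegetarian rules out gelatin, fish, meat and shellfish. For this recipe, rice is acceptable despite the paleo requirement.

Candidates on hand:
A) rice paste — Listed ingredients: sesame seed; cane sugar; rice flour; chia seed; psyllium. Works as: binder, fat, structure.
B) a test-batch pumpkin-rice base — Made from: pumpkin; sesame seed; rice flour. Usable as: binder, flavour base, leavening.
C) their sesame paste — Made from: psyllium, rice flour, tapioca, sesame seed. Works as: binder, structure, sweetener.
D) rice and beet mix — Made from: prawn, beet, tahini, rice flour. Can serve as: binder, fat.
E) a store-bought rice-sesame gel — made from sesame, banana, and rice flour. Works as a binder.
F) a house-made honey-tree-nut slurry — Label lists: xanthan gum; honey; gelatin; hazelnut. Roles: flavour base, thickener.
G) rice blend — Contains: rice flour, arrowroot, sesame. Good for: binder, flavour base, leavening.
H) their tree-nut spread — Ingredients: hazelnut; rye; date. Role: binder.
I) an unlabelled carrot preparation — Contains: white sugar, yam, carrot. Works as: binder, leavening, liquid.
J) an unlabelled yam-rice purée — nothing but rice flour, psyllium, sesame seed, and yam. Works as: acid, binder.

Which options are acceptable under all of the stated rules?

A: has cane sugar, so not paleo — no
B: rice is permitted under the paleo carve-out; nothing else excluded — OK
C: rice is permitted under the paleo carve-out; nothing else excluded — keep
D: has prawn, so not vegetarian — no
E: rice is permitted under the paleo carve-out; nothing else excluded — valid
F: not usable as a binder; has gelatin, so not vegetarian (and 2 more) — reject
G: rice is permitted under the paleo carve-out; nothing else excluded — valid
H: has rye, so not paleo; has hazelnut, so not tree-nut-free — reject
I: has white sugar, so not paleo — reject
J: rice is permitted under the paleo carve-out; nothing else excluded — keep

B, C, E, G, J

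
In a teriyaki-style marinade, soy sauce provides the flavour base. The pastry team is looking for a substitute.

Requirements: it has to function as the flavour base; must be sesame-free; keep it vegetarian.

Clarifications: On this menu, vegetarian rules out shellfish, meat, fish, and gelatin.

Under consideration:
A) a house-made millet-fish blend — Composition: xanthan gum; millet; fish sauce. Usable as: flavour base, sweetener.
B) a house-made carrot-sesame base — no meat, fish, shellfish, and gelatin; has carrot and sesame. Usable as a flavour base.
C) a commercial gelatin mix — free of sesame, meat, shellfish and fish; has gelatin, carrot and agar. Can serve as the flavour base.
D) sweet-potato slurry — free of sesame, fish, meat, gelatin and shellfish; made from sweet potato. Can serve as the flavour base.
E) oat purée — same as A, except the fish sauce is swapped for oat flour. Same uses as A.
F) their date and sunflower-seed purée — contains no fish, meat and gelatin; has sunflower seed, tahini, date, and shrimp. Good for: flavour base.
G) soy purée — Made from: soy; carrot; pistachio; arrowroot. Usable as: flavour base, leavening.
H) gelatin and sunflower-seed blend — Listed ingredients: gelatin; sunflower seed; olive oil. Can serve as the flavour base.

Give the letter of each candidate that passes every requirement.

A: has fish sauce, so not vegetarian — no
B: has sesame, so not sesame-free — out
C: has gelatin, so not vegetarian — out
D: no sesame, vegetarian — keep
E: vegetarian, no sesame — keep
F: has shrimp, so not vegetarian; has tahini, so not sesame-free — no
G: every rule checks out — OK
H: has gelatin, so not vegetarian — reject

D, E, G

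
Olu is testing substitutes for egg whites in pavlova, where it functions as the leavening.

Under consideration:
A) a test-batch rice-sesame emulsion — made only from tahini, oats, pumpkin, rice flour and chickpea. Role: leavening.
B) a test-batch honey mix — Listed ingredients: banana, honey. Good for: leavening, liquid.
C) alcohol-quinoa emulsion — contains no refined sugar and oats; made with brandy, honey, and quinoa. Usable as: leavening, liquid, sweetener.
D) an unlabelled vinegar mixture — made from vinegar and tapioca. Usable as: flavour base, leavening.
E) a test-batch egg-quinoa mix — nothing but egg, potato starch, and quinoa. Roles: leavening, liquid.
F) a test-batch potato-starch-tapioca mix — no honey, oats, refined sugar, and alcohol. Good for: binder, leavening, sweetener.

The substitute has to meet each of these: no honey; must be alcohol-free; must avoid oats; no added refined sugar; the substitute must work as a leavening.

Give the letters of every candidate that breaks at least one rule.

A: has oats, so not oat-free — reject
B: has honey, so not honey-free — reject
C: has honey, so not honey-free; has brandy, so not alcohol-free — no
D: works as a leavening, no refined sugar, no honey — OK
E: nothing on the exclusion list — keep
F: no refined sugar, no honey — valid

A, B, C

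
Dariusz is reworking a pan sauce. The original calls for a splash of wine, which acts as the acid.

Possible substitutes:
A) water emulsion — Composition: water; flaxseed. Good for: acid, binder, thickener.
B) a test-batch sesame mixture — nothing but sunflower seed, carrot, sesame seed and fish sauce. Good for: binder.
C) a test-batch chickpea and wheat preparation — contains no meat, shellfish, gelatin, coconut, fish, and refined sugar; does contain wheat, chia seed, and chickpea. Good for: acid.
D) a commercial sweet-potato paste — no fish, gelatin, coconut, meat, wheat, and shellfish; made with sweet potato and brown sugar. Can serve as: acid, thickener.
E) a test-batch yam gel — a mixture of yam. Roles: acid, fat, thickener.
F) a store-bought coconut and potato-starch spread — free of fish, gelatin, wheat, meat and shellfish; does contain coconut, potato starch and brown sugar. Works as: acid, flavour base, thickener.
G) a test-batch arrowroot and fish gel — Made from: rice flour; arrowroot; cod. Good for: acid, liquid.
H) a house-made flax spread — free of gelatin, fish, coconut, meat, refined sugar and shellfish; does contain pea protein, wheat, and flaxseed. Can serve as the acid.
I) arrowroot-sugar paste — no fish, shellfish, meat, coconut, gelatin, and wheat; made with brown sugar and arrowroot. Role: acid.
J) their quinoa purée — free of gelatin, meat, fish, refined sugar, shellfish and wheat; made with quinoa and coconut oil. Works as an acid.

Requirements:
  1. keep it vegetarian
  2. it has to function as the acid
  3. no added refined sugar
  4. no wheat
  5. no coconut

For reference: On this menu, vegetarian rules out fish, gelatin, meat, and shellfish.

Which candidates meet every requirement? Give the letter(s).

A, E

A: no coconut, no refined sugar — valid
B: not usable as an acid; has fish sauce, so not vegetarian — out
C: has wheat, so not wheat-free — no
D: has brown sugar, so not no-added-sugar — out
E: all constraints satisfied — keep
F: has brown sugar, so not no-added-sugar; has coconut, so not coconut-free — reject
G: has cod, so not vegetarian — reject
H: has wheat, so not wheat-free — out
I: has brown sugar, so not no-added-sugar — out
J: has coconut oil, so not coconut-free — out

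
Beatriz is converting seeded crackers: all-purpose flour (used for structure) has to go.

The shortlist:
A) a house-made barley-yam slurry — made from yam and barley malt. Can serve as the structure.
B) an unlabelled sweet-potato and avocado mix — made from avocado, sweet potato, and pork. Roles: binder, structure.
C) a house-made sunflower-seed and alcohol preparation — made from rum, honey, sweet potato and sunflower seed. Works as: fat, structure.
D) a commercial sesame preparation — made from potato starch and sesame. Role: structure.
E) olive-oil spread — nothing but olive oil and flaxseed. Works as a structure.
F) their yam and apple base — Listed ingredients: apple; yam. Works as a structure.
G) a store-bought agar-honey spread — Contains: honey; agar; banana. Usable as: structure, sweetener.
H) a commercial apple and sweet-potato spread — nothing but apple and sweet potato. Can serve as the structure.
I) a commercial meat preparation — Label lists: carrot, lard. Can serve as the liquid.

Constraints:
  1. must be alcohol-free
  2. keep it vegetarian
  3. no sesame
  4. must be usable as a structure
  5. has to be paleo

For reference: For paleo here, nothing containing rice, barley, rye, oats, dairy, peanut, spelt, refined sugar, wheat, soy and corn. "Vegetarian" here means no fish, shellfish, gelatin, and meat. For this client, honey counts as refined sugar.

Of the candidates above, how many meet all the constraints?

3

A: has barley malt, so not paleo — out
B: has pork, so not vegetarian — no
C: has honey, so not paleo; has rum, so not alcohol-free — no
D: has sesame, so not sesame-free — no
E: only flaxseed and olive oil; none excluded — valid
F: no alcohol, paleo — valid
G: has honey, so not paleo — no
H: only apple and sweet potato; none excluded — valid
I: not usable as a structure; has lard, so not vegetarian — no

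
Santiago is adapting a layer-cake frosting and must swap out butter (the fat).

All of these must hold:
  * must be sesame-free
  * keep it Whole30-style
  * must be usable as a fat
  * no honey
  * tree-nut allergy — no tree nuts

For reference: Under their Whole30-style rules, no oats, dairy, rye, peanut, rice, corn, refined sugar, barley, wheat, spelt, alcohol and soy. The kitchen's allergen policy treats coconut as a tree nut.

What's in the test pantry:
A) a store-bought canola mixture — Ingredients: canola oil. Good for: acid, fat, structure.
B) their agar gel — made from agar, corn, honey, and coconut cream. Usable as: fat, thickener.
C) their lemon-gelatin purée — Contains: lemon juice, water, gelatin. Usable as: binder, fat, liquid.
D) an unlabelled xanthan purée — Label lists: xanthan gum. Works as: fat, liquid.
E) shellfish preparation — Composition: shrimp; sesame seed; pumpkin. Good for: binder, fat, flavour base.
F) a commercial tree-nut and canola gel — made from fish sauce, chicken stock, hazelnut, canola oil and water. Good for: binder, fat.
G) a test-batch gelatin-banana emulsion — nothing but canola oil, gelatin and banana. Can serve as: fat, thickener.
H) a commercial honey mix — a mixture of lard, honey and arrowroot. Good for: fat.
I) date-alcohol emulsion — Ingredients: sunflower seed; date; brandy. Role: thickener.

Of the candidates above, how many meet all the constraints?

A: only canola oil; none excluded — valid
B: has corn, so not Whole30-style; has coconut cream, so not tree-nut-free (and 1 more) — reject
C: all constraints satisfied — keep
D: only xanthan gum; none excluded — OK
E: has sesame seed, so not sesame-free — no
F: has hazelnut, so not tree-nut-free — out
G: works as a fat, no sesame, no honey — keep
H: has honey, so not honey-free — out
I: not usable as a fat; has brandy, so not Whole30-style — reject

4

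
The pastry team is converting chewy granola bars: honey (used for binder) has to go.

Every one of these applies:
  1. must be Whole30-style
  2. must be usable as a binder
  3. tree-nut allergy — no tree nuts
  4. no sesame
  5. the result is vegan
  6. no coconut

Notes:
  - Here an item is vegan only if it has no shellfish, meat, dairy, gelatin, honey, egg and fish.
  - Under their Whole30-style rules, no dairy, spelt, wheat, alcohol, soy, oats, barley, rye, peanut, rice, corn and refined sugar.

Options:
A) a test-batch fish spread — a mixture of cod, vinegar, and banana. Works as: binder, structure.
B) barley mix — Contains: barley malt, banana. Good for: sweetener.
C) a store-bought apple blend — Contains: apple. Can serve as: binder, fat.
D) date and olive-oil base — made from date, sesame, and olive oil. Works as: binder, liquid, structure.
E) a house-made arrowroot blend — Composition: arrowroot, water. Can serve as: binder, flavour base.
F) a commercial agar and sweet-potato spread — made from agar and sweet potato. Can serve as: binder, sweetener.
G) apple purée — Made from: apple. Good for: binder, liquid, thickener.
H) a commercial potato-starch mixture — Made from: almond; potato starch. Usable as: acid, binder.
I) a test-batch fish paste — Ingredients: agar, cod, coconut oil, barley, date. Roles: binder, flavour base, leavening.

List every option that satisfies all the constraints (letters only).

C, E, F, G

A: has cod, so not vegan — no
B: not usable as a binder; has barley malt, so not Whole30-style — out
C: nothing on the exclusion list — keep
D: has sesame, so not sesame-free — no
E: no coconut, no tree nuts — OK
F: nothing on the exclusion list — keep
G: only apple; none excluded — OK
H: has almond, so not tree-nut-free — no
I: has cod, so not vegan; has barley, so not Whole30-style (and 1 more) — reject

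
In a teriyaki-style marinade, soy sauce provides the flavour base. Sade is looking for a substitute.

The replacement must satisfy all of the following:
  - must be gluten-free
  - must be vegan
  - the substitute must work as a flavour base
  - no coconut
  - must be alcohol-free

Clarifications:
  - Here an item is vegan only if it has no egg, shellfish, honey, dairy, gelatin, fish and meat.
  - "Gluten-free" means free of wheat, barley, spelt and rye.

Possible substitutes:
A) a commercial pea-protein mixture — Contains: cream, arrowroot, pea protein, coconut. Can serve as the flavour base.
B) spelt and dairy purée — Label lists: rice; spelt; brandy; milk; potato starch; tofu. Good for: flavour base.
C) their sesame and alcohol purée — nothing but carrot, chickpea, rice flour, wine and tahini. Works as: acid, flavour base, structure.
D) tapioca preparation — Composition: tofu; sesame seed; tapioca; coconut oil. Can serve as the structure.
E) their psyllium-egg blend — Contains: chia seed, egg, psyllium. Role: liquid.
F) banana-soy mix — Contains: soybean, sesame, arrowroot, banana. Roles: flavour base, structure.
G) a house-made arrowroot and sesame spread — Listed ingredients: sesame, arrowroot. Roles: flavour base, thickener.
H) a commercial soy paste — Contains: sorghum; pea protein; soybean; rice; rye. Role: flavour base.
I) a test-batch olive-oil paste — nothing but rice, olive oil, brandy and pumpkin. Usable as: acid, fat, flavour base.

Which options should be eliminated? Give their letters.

A: has cream, so not vegan; has coconut, so not coconut-free — out
B: has milk, so not vegan; has spelt, so not gluten-free (and 1 more) — out
C: has wine, so not alcohol-free — out
D: not usable as a flavour base; has coconut oil, so not coconut-free — reject
E: not usable as a flavour base; has egg, so not vegan — out
F: sesame and soybean etc. — none of it excluded — OK
G: works as a flavour base, no alcohol, vegan — OK
H: has rye, so not gluten-free — reject
I: has brandy, so not alcohol-free — out

A, B, C, D, E, H, I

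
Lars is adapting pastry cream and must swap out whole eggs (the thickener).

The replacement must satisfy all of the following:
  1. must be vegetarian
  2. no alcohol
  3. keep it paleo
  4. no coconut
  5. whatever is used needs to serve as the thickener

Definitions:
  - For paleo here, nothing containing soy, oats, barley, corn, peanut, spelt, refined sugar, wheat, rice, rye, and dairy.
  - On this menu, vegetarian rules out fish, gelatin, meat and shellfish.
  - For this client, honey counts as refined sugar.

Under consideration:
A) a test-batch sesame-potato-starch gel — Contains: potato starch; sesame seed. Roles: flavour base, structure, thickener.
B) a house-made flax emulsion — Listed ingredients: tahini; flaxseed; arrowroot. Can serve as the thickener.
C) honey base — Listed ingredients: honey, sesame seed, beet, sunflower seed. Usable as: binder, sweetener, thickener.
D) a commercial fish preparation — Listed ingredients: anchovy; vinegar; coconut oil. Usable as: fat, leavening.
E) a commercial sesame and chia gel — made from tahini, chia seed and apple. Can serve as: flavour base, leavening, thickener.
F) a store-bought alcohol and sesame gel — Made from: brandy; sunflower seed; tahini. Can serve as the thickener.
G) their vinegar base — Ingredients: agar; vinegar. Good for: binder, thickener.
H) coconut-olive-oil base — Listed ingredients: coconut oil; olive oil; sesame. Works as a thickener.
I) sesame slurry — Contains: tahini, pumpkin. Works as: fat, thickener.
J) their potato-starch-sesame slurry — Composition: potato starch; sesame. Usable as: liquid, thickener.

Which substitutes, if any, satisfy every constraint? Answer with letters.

A: works as a thickener, vegetarian, no alcohol — valid
B: no coconut, no alcohol — keep
C: has honey, so not paleo — reject
D: not usable as a thickener; has anchovy, so not vegetarian (and 1 more) — out
E: only tahini, chia seed, and apple; none excluded — OK
F: has brandy, so not alcohol-free — out
G: no alcohol, no coconut — OK
H: has coconut oil, so not coconut-free — reject
I: every rule checks out — keep
J: only sesame and potato starch; none excluded — OK

A, B, E, G, I, J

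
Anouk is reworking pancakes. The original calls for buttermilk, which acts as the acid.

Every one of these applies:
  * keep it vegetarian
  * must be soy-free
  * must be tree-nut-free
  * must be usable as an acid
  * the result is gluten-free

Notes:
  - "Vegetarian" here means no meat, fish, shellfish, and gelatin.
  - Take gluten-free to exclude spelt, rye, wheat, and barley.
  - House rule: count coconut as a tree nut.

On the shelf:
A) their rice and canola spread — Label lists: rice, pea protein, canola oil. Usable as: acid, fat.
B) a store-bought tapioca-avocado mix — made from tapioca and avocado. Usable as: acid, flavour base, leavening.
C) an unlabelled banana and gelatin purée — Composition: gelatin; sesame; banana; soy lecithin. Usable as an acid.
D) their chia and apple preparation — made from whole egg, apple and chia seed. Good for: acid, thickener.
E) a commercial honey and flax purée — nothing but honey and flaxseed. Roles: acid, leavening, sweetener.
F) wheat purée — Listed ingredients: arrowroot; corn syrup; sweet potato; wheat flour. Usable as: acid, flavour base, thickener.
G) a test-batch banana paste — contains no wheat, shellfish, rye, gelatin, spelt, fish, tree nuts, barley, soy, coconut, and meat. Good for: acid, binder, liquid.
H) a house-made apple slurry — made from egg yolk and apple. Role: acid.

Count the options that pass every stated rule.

6

A: only rice, pea protein and canola oil; none excluded — keep
B: only avocado and tapioca; none excluded — OK
C: has gelatin, so not vegetarian; has soy lecithin, so not soy-free — reject
D: only whole egg, apple and chia seed; none excluded — keep
E: only honey and flaxseed; none excluded — keep
F: has wheat flour, so not gluten-free — out
G: works as an acid, gluten-free, vegetarian — OK
H: only egg yolk and apple; none excluded — OK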